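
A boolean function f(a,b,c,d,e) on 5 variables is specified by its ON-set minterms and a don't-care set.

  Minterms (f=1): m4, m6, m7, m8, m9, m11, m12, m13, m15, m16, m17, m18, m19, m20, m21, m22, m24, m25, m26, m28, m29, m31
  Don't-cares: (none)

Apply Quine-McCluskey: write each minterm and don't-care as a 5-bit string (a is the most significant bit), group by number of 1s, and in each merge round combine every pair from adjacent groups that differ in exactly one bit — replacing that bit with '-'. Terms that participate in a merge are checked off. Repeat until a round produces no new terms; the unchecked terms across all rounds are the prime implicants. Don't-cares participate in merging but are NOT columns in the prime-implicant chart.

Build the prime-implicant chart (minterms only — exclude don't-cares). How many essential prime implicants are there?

[col 0] 00100*, 00110*, 00111*, 01000*, 01001*, 01011*, 01100*, 01101*, 01111*, 10000*, 10001*, 10010*, 10011*, 10100*, 10101*, 10110*, 11000*, 11001*, 11010*, 11100*, 11101*, 11111*
[col 1] -0100*, -0110*, -1000*, -1001*, -1100*, -1101*, -1111*, 0-100*, 0-111, 001-0*, 0011-, 01-00*, 01-01*, 01-11*, 010-1*, 0100-*, 011-1*, 0110-*, 1-000*, 1-001*, 1-010*, 1-100*, 1-101*, 10-00*, 10-01*, 10-10*, 100-0*, 100-1*, 1000-*, 1001-*, 101-0*, 1010-*, 11-00*, 11-01*, 110-0*, 1100-*, 111-1*, 1110-*
[col 2] --100, -01-0, -1-00*, -1-01*, -100-*, -11-1, -110-*, 01--1, 01-0-*, 1--00*, 1--01*, 1-0-0, 1-00-*, 1-10-*, 10--0, 10-0-*, 100--, 11-0-*
[col 3] -1-0-, 1--0-
Prime implicants: --100, -01-0, -1-0-, -11-1, 0-111, 0011-, 01--1, 1--0-, 1-0-0, 10--0, 100--
PI chart (minterm → PIs covering it):
  4 | --100,-01-0
  6 | -01-0,0011-
  7 | 0-111,0011-
  8 | -1-0-  (sole → essential)
  9 | -1-0-,01--1
  11 | 01--1  (sole → essential)
  12 | --100,-1-0-
  13 | -1-0-,-11-1,01--1
  15 | -11-1,0-111,01--1
  16 | 1--0-,1-0-0,10--0,100--
  17 | 1--0-,100--
  18 | 1-0-0,10--0,100--
  19 | 100--  (sole → essential)
  20 | --100,-01-0,1--0-,10--0
  21 | 1--0-  (sole → essential)
  22 | -01-0,10--0
  24 | -1-0-,1--0-,1-0-0
  25 | -1-0-,1--0-
  26 | 1-0-0  (sole → essential)
  28 | --100,-1-0-,1--0-
  29 | -1-0-,-11-1,1--0-
  31 | -11-1  (sole → essential)
Essential prime implicants: -1-0-, -11-1, 01--1, 1--0-, 1-0-0, 100--

6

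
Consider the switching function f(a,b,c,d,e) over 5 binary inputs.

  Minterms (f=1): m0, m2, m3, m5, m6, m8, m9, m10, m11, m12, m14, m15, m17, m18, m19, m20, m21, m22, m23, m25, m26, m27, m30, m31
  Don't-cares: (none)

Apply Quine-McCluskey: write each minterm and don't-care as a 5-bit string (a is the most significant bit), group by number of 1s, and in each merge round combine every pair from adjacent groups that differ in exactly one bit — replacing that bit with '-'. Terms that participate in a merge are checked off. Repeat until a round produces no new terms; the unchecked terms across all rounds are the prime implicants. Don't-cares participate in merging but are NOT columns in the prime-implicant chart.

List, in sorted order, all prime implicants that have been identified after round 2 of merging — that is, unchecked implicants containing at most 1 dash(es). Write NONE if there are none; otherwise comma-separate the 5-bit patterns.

size-2^0 implicants → 00000(✓)  00010(✓)  00011(✓)  00101(✓)  00110(✓)  01000(✓)  01001(✓)  01010(✓)  01011(✓)  01100(✓)  01110(✓)  01111(✓)  10001(✓)  10010(✓)  10011(✓)  10100(✓)  10101(✓)  10110(✓)  10111(✓)  11001(✓)  11010(✓)  11011(✓)  11110(✓)  11111(✓)
size-2^1 implicants → -0010(✓)  -0011(✓)  -0101  -0110(✓)  -1001(✓)  -1010(✓)  -1011(✓)  -1110(✓)  -1111(✓)  0-000(✓)  0-010(✓)  0-011(✓)  0-110(✓)  00-10(✓)  000-0(✓)  0001-(✓)  01-00(✓)  01-10(✓)  01-11(✓)  010-0(✓)  010-1(✓)  0100-(✓)  0101-(✓)  011-0(✓)  0111-(✓)  1-001(✓)  1-010(✓)  1-011(✓)  1-110(✓)  1-111(✓)  10-01(✓)  10-10(✓)  10-11(✓)  100-1(✓)  1001-(✓)  101-0(✓)  101-1(✓)  1010-(✓)  1011-(✓)  11-10(✓)  11-11(✓)  110-1(✓)  1101-(✓)  1111-(✓)
size-2^2 implicants → --010(✓)  --011(✓)  --110(✓)  -0-10(✓)  -001-(✓)  -1-10(✓)  -1-11(✓)  -10-1  -101-(✓)  -111-(✓)  0--10(✓)  0-0-0  0-01-(✓)  01--0  01-1-(✓)  010--  1--10(✓)  1--11(✓)  1-0-1  1-01-(✓)  1-11-(✓)  10--1  10-1-(✓)  101--  11-1-(✓)
size-2^3 implicants → ---10  --01-  -1-1-  1--1-
Unchecked terms (primes): ---10, --01-, -0101, -1-1-, -10-1, 0-0-0, 01--0, 010--, 1--1-, 1-0-1, 10--1, 101--

-0101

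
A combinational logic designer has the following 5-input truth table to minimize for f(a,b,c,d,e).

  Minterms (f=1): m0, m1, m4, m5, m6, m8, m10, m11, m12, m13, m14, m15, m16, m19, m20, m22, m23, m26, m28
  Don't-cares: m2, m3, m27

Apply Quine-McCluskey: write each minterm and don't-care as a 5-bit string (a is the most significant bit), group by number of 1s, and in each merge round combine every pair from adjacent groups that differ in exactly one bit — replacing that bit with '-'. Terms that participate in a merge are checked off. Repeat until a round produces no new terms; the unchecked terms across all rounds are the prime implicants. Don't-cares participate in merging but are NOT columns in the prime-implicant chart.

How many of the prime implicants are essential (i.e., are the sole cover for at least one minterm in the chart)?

[col 0] 00000*, 00001*, 00010*, 00011*, 00100*, 00101*, 00110*, 01000*, 01010*, 01011*, 01100*, 01101*, 01110*, 01111*, 10000*, 10011*, 10100*, 10110*, 10111*, 11010*, 11011*, 11100*
[col 1] -0000*, -0011*, -0100*, -0110*, -1010*, -1011*, -1100*, 0-000*, 0-010*, 0-011*, 0-100*, 0-101*, 0-110*, 00-00*, 00-01*, 00-10*, 000-0*, 000-1*, 0000-*, 0001-*, 001-0*, 0010-*, 01-00*, 01-10*, 01-11*, 010-0*, 0101-*, 011-0*, 011-1*, 0110-*, 0111-*, 1-011*, 1-100*, 10-00*, 10-11, 101-0*, 1011-, 1101-*
[col 2] --011, --100, -0-00, -01-0, -101-, 0--00*, 0--10*, 0-0-0*, 0-01-, 0-1-0*, 0-10-, 00--0*, 00-0-, 000--, 01--0*, 01-1-, 011--
[col 3] 0---0
Prime implicants: --011, --100, -0-00, -01-0, -101-, 0---0, 0-01-, 0-10-, 00-0-, 000--, 01-1-, 011--, 10-11, 1011-
PI chart (minterm → PIs covering it):
  0 | -0-00,0---0,00-0-,000--
  1 | 00-0-,000--
  4 | --100,-0-00,-01-0,0---0,0-10-,00-0-
  5 | 0-10-,00-0-
  6 | -01-0,0---0
  8 | 0---0  (sole → essential)
  10 | -101-,0---0,0-01-,01-1-
  11 | --011,-101-,0-01-,01-1-
  12 | --100,0---0,0-10-,011--
  13 | 0-10-,011--
  14 | 0---0,01-1-,011--
  15 | 01-1-,011--
  16 | -0-00  (sole → essential)
  19 | --011,10-11
  20 | --100,-0-00,-01-0
  22 | -01-0,1011-
  23 | 10-11,1011-
  26 | -101-  (sole → essential)
  28 | --100  (sole → essential)
Essential prime implicants: --100, -0-00, -101-, 0---0

4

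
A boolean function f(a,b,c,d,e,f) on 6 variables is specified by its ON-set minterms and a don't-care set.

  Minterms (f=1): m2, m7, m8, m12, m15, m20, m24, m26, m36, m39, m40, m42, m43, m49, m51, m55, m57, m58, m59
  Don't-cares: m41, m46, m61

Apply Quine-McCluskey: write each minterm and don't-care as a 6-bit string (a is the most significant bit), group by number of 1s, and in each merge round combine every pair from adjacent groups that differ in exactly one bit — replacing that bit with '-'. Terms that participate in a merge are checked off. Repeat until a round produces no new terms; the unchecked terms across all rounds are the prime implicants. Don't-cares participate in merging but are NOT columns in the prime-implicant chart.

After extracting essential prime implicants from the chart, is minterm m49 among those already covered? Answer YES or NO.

Round 0: 000010 000111✓ 001000✓ 001100✓ 001111✓ 010100 011000✓ 011010✓ 100100 100111✓ 101000✓ 101001✓ 101010✓ 101011✓ 101110✓ 110001✓ 110011✓ 110111✓ 111001✓ 111010✓ 111011✓ 111101✓
Round 1: -00111 -01000 -11010 0-1000 00-111 001-00 0110-0 1-0111 1-1001✓ 1-1010✓ 1-1011✓ 101-10 1010-0✓ 1010-1✓ 10100-✓ 10101-✓ 11-001✓ 11-011✓ 110-11 1100-1✓ 111-01 1110-1✓ 11101-✓
Round 2: 1-10-1 1-101- 1010-- 11-0-1
PIs = {-00111, -01000, -11010, 0-1000, 00-111, 000010, 001-00, 010100, 0110-0, 1-0111, 1-10-1, 1-101-, 100100, 101-10, 1010--, 11-0-1, 110-11, 111-01}
Coverage chart:
  m2: 000010 ←essential
  m7: -00111,00-111
  m8: -01000,0-1000,001-00
  m12: 001-00 ←essential
  m15: 00-111 ←essential
  m20: 010100 ←essential
  m24: 0-1000,0110-0
  m26: -11010,0110-0
  m36: 100100 ←essential
  m39: -00111,1-0111
  m40: -01000,1010--
  m42: 1-101-,101-10,1010--
  m43: 1-10-1,1-101-,1010--
  m49: 11-0-1 ←essential
  m51: 11-0-1,110-11
  m55: 1-0111,110-11
  m57: 1-10-1,11-0-1,111-01
  m58: -11010,1-101-
  m59: 1-10-1,1-101-,11-0-1
Essential: 00-111, 000010, 001-00, 010100, 100100, 11-0-1

YES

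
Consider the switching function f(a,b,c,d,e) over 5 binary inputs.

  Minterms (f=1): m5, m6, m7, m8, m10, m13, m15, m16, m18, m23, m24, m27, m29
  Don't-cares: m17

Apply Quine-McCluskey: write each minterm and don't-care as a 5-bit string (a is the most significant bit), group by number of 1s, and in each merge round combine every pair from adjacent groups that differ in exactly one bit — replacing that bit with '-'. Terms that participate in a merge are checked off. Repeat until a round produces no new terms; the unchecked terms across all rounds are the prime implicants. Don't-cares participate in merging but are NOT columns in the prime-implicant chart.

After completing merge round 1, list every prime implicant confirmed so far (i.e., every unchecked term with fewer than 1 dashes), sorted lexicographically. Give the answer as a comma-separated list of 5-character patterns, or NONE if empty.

size-2^0 implicants → 00101(✓)  00110(✓)  00111(✓)  01000(✓)  01010(✓)  01101(✓)  01111(✓)  10000(✓)  10001(✓)  10010(✓)  10111(✓)  11000(✓)  11011  11101(✓)
size-2^1 implicants → -0111  -1000  -1101  0-101(✓)  0-111(✓)  001-1(✓)  0011-  010-0  011-1(✓)  1-000  100-0  1000-
size-2^2 implicants → 0-1-1
Unchecked terms (primes): -0111, -1000, -1101, 0-1-1, 0011-, 010-0, 1-000, 100-0, 1000-, 11011

11011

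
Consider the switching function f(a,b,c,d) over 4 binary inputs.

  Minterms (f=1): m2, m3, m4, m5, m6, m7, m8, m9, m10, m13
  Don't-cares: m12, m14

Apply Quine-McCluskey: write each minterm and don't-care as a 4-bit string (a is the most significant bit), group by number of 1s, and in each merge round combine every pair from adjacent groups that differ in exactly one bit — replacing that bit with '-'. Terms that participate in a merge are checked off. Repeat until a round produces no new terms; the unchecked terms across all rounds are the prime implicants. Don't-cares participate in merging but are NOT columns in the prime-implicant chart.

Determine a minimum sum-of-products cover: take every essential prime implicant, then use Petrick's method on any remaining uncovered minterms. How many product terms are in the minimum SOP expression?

size-2^0 implicants → 0010(✓)  0011(✓)  0100(✓)  0101(✓)  0110(✓)  0111(✓)  1000(✓)  1001(✓)  1010(✓)  1100(✓)  1101(✓)  1110(✓)
size-2^1 implicants → -010(✓)  -100(✓)  -101(✓)  -110(✓)  0-10(✓)  0-11(✓)  001-(✓)  01-0(✓)  01-1(✓)  010-(✓)  011-(✓)  1-00(✓)  1-01(✓)  1-10(✓)  10-0(✓)  100-(✓)  11-0(✓)  110-(✓)
size-2^2 implicants → --10  -1-0  -10-  0-1-  01--  1--0  1-0-
Unchecked terms (primes): --10, -1-0, -10-, 0-1-, 01--, 1--0, 1-0-
Minterm coverage:
  m2 ⊆ --10,0-1-
  m3 ⊆ 0-1- [E]
  m4 ⊆ -1-0,-10-,01--
  m5 ⊆ -10-,01--
  m6 ⊆ --10,-1-0,0-1-,01--
  m7 ⊆ 0-1-,01--
  m8 ⊆ 1--0,1-0-
  m9 ⊆ 1-0- [E]
  m10 ⊆ --10,1--0
  m13 ⊆ -10-,1-0-
E = {0-1-, 1-0-}
Petrick residual → --10, -10-
Cover = cd' + bc' + a'c + ac'  |cover|=4

4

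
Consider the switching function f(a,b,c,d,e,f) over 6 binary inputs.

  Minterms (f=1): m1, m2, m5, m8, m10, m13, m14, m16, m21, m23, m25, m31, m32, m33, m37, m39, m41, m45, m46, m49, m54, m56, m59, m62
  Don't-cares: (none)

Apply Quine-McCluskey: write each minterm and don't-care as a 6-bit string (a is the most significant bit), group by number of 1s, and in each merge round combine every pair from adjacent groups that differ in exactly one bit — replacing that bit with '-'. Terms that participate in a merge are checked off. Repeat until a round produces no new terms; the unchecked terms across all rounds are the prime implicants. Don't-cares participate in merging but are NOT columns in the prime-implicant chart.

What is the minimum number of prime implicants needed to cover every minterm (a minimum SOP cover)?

16

Round 0: 000001✓ 000010✓ 000101✓ 001000✓ 001010✓ 001101✓ 001110✓ 010000 010101✓ 010111✓ 011001 011111✓ 100000✓ 100001✓ 100101✓ 100111✓ 101001✓ 101101✓ 101110✓ 110001✓ 110110✓ 111000 111011 111110✓
Round 1: -00001✓ -00101✓ -01101✓ -01110 0-0101 00-010 00-101✓ 000-01✓ 001-10 0010-0 01-111 0101-1 1-0001 1-1110 10-001✓ 10-101✓ 100-01✓ 10000- 1001-1 101-01✓ 11-110
Round 2: -0-101 -00-01 10--01
PIs = {-0-101, -00-01, -01110, 0-0101, 00-010, 001-10, 0010-0, 01-111, 010000, 0101-1, 011001, 1-0001, 1-1110, 10--01, 10000-, 1001-1, 11-110, 111000, 111011}
Coverage chart:
  m1: -00-01 ←essential
  m2: 00-010 ←essential
  m5: -0-101,-00-01,0-0101
  m8: 0010-0 ←essential
  m10: 00-010,001-10,0010-0
  m13: -0-101 ←essential
  m14: -01110,001-10
  m16: 010000 ←essential
  m21: 0-0101,0101-1
  m23: 01-111,0101-1
  m25: 011001 ←essential
  m31: 01-111 ←essential
  m32: 10000- ←essential
  m33: -00-01,1-0001,10--01,10000-
  m37: -0-101,-00-01,10--01,1001-1
  m39: 1001-1 ←essential
  m41: 10--01 ←essential
  m45: -0-101,10--01
  m46: -01110,1-1110
  m49: 1-0001 ←essential
  m54: 11-110 ←essential
  m56: 111000 ←essential
  m59: 111011 ←essential
  m62: 1-1110,11-110
Essential: -0-101, -00-01, 00-010, 0010-0, 01-111, 010000, 011001, 1-0001, 10--01, 10000-, 1001-1, 11-110, 111000, 111011
Petrick residual → -01110, 0-0101
Min cover (16 terms): b'de'f + b'c'e'f + b'cdef' + a'c'de'f + a'b'd'ef' + a'b'cd'f' + a'bdef + a'bc'd'e'f' + a'bcd'e'f + ac'd'e'f + ab'e'f + ab'c'd'e' + ab'c'df + abdef' + abcd'e'f' + abcd'ef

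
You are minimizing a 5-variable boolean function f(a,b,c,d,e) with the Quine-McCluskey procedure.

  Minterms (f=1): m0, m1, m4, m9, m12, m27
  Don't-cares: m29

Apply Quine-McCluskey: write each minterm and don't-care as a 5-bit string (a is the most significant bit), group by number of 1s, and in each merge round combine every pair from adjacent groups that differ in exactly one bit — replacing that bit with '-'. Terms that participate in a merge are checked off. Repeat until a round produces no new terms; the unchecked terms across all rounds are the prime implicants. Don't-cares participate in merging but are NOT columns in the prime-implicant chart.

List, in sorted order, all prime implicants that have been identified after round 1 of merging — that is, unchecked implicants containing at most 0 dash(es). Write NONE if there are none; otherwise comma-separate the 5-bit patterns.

11011, 11101

size-2^0 implicants → 00000(✓)  00001(✓)  00100(✓)  01001(✓)  01100(✓)  11011  11101
size-2^1 implicants → 0-001  0-100  00-00  0000-
Unchecked terms (primes): 0-001, 0-100, 00-00, 0000-, 11011, 11101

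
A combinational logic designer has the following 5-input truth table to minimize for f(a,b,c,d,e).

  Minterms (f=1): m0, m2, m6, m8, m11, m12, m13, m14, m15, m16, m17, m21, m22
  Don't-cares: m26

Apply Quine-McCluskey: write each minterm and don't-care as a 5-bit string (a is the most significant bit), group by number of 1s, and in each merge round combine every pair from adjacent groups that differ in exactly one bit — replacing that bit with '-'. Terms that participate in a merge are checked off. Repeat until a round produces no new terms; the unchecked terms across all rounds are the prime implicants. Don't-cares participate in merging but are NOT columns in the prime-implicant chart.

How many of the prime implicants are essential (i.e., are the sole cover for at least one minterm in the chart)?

4

[col 0] 00000*, 00010*, 00110*, 01000*, 01011*, 01100*, 01101*, 01110*, 01111*, 10000*, 10001*, 10101*, 10110*, 11010
[col 1] -0000, -0110, 0-000, 0-110, 00-10, 000-0, 01-00, 01-11, 011-0*, 011-1*, 0110-*, 0111-*, 10-01, 1000-
[col 2] 011--
Prime implicants: -0000, -0110, 0-000, 0-110, 00-10, 000-0, 01-00, 01-11, 011--, 10-01, 1000-, 11010
PI chart (minterm → PIs covering it):
  0 | -0000,0-000,000-0
  2 | 00-10,000-0
  6 | -0110,0-110,00-10
  8 | 0-000,01-00
  11 | 01-11  (sole → essential)
  12 | 01-00,011--
  13 | 011--  (sole → essential)
  14 | 0-110,011--
  15 | 01-11,011--
  16 | -0000,1000-
  17 | 10-01,1000-
  21 | 10-01  (sole → essential)
  22 | -0110  (sole → essential)
Essential prime implicants: -0110, 01-11, 011--, 10-01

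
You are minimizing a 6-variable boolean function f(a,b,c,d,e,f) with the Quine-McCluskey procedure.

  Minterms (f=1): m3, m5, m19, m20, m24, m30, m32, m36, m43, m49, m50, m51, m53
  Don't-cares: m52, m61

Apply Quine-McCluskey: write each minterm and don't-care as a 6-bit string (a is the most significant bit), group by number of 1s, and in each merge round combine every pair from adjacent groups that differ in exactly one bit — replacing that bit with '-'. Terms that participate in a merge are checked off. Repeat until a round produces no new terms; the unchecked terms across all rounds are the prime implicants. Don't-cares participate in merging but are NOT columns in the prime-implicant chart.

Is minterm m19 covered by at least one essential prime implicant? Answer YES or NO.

Round 0: 000011✓ 000101 010011✓ 010100✓ 011000 011110 100000✓ 100100✓ 101011 110001✓ 110010✓ 110011✓ 110100✓ 110101✓ 111101✓
Round 1: -10011 -10100 0-0011 1-0100 100-00 11-101 110-01 1100-1 11001- 11010-
PIs = {-10011, -10100, 0-0011, 000101, 011000, 011110, 1-0100, 100-00, 101011, 11-101, 110-01, 1100-1, 11001-, 11010-}
Coverage chart:
  m3: 0-0011 ←essential
  m5: 000101 ←essential
  m19: -10011,0-0011
  m20: -10100 ←essential
  m24: 011000 ←essential
  m30: 011110 ←essential
  m32: 100-00 ←essential
  m36: 1-0100,100-00
  m43: 101011 ←essential
  m49: 110-01,1100-1
  m50: 11001- ←essential
  m51: -10011,1100-1,11001-
  m53: 11-101,110-01,11010-
Essential: -10100, 0-0011, 000101, 011000, 011110, 100-00, 101011, 11001-

YES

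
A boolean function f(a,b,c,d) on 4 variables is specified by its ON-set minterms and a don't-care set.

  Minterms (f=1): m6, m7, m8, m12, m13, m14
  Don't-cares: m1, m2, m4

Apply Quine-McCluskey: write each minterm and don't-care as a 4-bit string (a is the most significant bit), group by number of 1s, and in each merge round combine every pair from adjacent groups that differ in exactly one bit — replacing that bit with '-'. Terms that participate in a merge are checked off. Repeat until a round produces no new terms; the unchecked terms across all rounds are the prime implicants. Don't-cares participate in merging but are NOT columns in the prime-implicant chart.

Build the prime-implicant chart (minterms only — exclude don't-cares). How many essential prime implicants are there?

4

size-2^0 implicants → 0001  0010(✓)  0100(✓)  0110(✓)  0111(✓)  1000(✓)  1100(✓)  1101(✓)  1110(✓)
size-2^1 implicants → -100(✓)  -110(✓)  0-10  01-0(✓)  011-  1-00  11-0(✓)  110-
size-2^2 implicants → -1-0
Unchecked terms (primes): -1-0, 0-10, 0001, 011-, 1-00, 110-
Minterm coverage:
  m6 ⊆ -1-0,0-10,011-
  m7 ⊆ 011- [E]
  m8 ⊆ 1-00 [E]
  m12 ⊆ -1-0,1-00,110-
  m13 ⊆ 110- [E]
  m14 ⊆ -1-0 [E]
E = {-1-0, 011-, 1-00, 110-}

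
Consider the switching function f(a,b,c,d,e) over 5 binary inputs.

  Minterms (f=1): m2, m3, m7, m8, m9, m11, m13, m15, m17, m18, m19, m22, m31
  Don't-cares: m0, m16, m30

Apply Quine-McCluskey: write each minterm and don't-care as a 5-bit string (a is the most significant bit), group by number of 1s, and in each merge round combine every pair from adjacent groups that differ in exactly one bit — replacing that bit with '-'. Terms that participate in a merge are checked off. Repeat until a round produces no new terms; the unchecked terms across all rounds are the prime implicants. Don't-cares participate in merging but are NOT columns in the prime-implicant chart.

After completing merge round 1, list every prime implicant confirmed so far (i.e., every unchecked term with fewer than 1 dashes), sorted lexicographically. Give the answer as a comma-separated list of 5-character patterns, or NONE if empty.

[col 0] 00000*, 00010*, 00011*, 00111*, 01000*, 01001*, 01011*, 01101*, 01111*, 10000*, 10001*, 10010*, 10011*, 10110*, 11110*, 11111*
[col 1] -0000*, -0010*, -0011*, -1111, 0-000, 0-011*, 0-111*, 00-11*, 000-0*, 0001-*, 01-01*, 01-11*, 010-1*, 0100-, 011-1*, 1-110, 10-10, 100-0*, 100-1*, 1000-*, 1001-*, 1111-
[col 2] -00-0, -001-, 0--11, 01--1, 100--
Prime implicants: -00-0, -001-, -1111, 0--11, 0-000, 01--1, 0100-, 1-110, 10-10, 100--, 1111-

NONE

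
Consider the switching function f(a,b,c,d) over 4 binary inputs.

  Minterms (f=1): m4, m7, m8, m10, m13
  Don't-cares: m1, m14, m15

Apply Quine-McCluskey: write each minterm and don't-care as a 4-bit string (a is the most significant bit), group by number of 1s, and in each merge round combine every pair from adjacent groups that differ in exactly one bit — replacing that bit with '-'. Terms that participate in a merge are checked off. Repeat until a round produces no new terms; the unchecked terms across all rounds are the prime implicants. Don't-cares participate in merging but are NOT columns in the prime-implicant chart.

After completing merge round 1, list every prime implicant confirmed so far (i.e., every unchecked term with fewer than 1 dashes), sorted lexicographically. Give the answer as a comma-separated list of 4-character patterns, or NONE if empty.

0001, 0100

size-2^0 implicants → 0001  0100  0111(✓)  1000(✓)  1010(✓)  1101(✓)  1110(✓)  1111(✓)
size-2^1 implicants → -111  1-10  10-0  11-1  111-
Unchecked terms (primes): -111, 0001, 0100, 1-10, 10-0, 11-1, 111-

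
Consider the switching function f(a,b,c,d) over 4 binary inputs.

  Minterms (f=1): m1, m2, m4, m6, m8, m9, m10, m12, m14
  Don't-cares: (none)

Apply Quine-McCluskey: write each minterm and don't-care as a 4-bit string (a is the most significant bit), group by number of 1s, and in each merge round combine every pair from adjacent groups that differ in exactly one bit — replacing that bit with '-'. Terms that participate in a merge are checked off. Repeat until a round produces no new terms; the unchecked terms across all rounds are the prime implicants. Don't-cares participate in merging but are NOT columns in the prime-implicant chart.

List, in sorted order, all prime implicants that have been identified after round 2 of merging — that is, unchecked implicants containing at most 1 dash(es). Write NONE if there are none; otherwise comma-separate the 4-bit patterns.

[col 0] 0001*, 0010*, 0100*, 0110*, 1000*, 1001*, 1010*, 1100*, 1110*
[col 1] -001, -010*, -100*, -110*, 0-10*, 01-0*, 1-00*, 1-10*, 10-0*, 100-, 11-0*
[col 2] --10, -1-0, 1--0
Prime implicants: --10, -001, -1-0, 1--0, 100-

-001, 100-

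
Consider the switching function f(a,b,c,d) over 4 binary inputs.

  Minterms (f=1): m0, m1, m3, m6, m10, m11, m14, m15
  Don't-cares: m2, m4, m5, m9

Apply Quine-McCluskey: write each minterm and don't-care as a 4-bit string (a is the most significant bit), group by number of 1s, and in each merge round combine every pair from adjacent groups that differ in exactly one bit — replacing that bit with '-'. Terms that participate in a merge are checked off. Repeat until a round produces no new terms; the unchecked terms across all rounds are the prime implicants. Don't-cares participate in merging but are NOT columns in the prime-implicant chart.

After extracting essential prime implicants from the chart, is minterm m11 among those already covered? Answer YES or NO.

Round 0: 0000✓ 0001✓ 0010✓ 0011✓ 0100✓ 0101✓ 0110✓ 1001✓ 1010✓ 1011✓ 1110✓ 1111✓
Round 1: -001✓ -010✓ -011✓ -110✓ 0-00✓ 0-01✓ 0-10✓ 00-0✓ 00-1✓ 000-✓ 001-✓ 01-0✓ 010-✓ 1-10✓ 1-11✓ 10-1✓ 101-✓ 111-✓
Round 2: --10 -0-1 -01- 0--0 0-0- 00-- 1-1-
PIs = {--10, -0-1, -01-, 0--0, 0-0-, 00--, 1-1-}
Coverage chart:
  m0: 0--0,0-0-,00--
  m1: -0-1,0-0-,00--
  m3: -0-1,-01-,00--
  m6: --10,0--0
  m10: --10,-01-,1-1-
  m11: -0-1,-01-,1-1-
  m14: --10,1-1-
  m15: 1-1- ←essential
Essential: 1-1-

YES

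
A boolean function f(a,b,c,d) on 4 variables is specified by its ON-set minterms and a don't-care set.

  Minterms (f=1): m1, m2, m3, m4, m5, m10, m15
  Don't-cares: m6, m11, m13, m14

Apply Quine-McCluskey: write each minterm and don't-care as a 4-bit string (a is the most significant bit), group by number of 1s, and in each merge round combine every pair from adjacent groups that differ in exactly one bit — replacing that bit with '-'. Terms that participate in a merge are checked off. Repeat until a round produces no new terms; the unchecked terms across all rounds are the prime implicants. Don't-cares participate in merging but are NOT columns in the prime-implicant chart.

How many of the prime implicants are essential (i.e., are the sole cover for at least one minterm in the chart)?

0

Round 0: 0001✓ 0010✓ 0011✓ 0100✓ 0101✓ 0110✓ 1010✓ 1011✓ 1101✓ 1110✓ 1111✓
Round 1: -010✓ -011✓ -101 -110✓ 0-01 0-10✓ 00-1 001-✓ 01-0 010- 1-10✓ 1-11✓ 101-✓ 11-1 111-✓
Round 2: --10 -01- 1-1-
PIs = {--10, -01-, -101, 0-01, 00-1, 01-0, 010-, 1-1-, 11-1}
Coverage chart:
  m1: 0-01,00-1
  m2: --10,-01-
  m3: -01-,00-1
  m4: 01-0,010-
  m5: -101,0-01,010-
  m10: --10,-01-,1-1-
  m15: 1-1-,11-1
(no essential prime implicants)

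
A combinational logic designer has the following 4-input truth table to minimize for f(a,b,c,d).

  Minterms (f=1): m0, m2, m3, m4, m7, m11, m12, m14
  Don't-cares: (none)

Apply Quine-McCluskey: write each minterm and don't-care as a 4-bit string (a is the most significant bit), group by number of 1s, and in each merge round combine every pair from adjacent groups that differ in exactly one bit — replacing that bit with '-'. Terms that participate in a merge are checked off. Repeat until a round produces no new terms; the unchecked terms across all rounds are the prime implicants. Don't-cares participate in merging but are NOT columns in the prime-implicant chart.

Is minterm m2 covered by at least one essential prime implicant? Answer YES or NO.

[col 0] 0000*, 0010*, 0011*, 0100*, 0111*, 1011*, 1100*, 1110*
[col 1] -011, -100, 0-00, 0-11, 00-0, 001-, 11-0
Prime implicants: -011, -100, 0-00, 0-11, 00-0, 001-, 11-0
PI chart (minterm → PIs covering it):
  0 | 0-00,00-0
  2 | 00-0,001-
  3 | -011,0-11,001-
  4 | -100,0-00
  7 | 0-11  (sole → essential)
  11 | -011  (sole → essential)
  12 | -100,11-0
  14 | 11-0  (sole → essential)
Essential prime implicants: -011, 0-11, 11-0

NO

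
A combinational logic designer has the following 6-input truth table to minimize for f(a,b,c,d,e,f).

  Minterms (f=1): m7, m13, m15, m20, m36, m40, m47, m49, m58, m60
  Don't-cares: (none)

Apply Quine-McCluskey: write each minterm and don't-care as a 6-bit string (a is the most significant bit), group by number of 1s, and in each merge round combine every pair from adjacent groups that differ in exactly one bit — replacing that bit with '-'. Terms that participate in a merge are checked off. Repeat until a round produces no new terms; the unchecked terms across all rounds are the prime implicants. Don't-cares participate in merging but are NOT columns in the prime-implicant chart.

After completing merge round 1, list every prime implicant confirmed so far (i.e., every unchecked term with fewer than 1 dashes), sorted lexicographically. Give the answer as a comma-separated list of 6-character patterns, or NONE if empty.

[col 0] 000111*, 001101*, 001111*, 010100, 100100, 101000, 101111*, 110001, 111010, 111100
[col 1] -01111, 00-111, 0011-1
Prime implicants: -01111, 00-111, 0011-1, 010100, 100100, 101000, 110001, 111010, 111100

010100, 100100, 101000, 110001, 111010, 111100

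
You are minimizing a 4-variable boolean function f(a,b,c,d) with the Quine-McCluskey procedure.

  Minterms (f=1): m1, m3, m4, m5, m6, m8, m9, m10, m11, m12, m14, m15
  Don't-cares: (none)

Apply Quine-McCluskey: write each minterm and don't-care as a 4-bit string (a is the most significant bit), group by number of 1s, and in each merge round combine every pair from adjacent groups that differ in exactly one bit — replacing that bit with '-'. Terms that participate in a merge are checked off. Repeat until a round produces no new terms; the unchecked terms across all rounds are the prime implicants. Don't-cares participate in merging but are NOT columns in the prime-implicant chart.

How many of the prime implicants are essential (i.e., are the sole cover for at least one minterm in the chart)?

3

Round 0: 0001✓ 0011✓ 0100✓ 0101✓ 0110✓ 1000✓ 1001✓ 1010✓ 1011✓ 1100✓ 1110✓ 1111✓
Round 1: -001✓ -011✓ -100✓ -110✓ 0-01 00-1✓ 01-0✓ 010- 1-00✓ 1-10✓ 1-11✓ 10-0✓ 10-1✓ 100-✓ 101-✓ 11-0✓ 111-✓
Round 2: -0-1 -1-0 1--0 1-1- 10--
PIs = {-0-1, -1-0, 0-01, 010-, 1--0, 1-1-, 10--}
Coverage chart:
  m1: -0-1,0-01
  m3: -0-1 ←essential
  m4: -1-0,010-
  m5: 0-01,010-
  m6: -1-0 ←essential
  m8: 1--0,10--
  m9: -0-1,10--
  m10: 1--0,1-1-,10--
  m11: -0-1,1-1-,10--
  m12: -1-0,1--0
  m14: -1-0,1--0,1-1-
  m15: 1-1- ←essential
Essential: -0-1, -1-0, 1-1-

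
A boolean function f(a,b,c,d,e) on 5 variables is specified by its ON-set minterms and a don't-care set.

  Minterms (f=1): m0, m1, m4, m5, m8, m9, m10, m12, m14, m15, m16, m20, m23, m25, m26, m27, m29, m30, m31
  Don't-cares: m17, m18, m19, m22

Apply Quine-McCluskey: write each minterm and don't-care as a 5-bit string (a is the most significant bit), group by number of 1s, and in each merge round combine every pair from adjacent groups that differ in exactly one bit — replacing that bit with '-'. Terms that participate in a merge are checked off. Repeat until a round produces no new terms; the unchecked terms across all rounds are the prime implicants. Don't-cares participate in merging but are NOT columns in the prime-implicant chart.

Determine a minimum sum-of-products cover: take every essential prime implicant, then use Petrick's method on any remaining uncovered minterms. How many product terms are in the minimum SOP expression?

Round 0: 00000✓ 00001✓ 00100✓ 00101✓ 01000✓ 01001✓ 01010✓ 01100✓ 01110✓ 01111✓ 10000✓ 10001✓ 10010✓ 10011✓ 10100✓ 10110✓ 10111✓ 11001✓ 11010✓ 11011✓ 11101✓ 11110✓ 11111✓
Round 1: -0000✓ -0001✓ -0100✓ -1001✓ -1010✓ -1110✓ -1111✓ 0-000✓ 0-001✓ 0-100✓ 00-00✓ 00-01✓ 0000-✓ 0010-✓ 01-00✓ 01-10✓ 010-0✓ 0100-✓ 011-0✓ 0111-✓ 1-001✓ 1-010✓ 1-011✓ 1-110✓ 1-111✓ 10-00✓ 10-10✓ 10-11✓ 100-0✓ 100-1✓ 1000-✓ 1001-✓ 101-0✓ 1011-✓ 11-01✓ 11-10✓ 11-11✓ 110-1✓ 1101-✓ 111-1✓ 1111-✓
Round 2: --001 -0-00 -000- -1-10 -111- 0--00 0-00- 00-0- 01--0 1--10✓ 1--11✓ 1-0-1 1-01-✓ 1-11-✓ 10--0 10-1-✓ 100-- 11--1 11-1-✓
Round 3: 1--1-
PIs = {--001, -0-00, -000-, -1-10, -111-, 0--00, 0-00-, 00-0-, 01--0, 1--1-, 1-0-1, 10--0, 100--, 11--1}
Coverage chart:
  m0: -0-00,-000-,0--00,0-00-,00-0-
  m1: --001,-000-,0-00-,00-0-
  m4: -0-00,0--00,00-0-
  m5: 00-0- ←essential
  m8: 0--00,0-00-,01--0
  m9: --001,0-00-
  m10: -1-10,01--0
  m12: 0--00,01--0
  m14: -1-10,-111-,01--0
  m15: -111- ←essential
  m16: -0-00,-000-,10--0,100--
  m20: -0-00,10--0
  m23: 1--1- ←essential
  m25: --001,1-0-1,11--1
  m26: -1-10,1--1-
  m27: 1--1-,1-0-1,11--1
  m29: 11--1 ←essential
  m30: -1-10,-111-,1--1-
  m31: -111-,1--1-,11--1
Essential: -111-, 00-0-, 1--1-, 11--1
Petrick residual → --001, -0-00, 01--0
Min cover (7 terms): c'd'e + b'd'e' + bcd + a'b'd' + a'be' + ad + abe

7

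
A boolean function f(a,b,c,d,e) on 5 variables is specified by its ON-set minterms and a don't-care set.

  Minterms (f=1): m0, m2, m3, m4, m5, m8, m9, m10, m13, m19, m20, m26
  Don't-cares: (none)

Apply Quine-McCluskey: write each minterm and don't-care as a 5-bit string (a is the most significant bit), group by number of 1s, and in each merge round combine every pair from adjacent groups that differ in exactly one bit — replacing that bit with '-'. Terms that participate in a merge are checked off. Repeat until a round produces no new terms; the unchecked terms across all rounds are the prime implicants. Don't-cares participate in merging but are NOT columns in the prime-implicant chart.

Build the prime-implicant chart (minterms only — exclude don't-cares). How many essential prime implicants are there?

3

size-2^0 implicants → 00000(✓)  00010(✓)  00011(✓)  00100(✓)  00101(✓)  01000(✓)  01001(✓)  01010(✓)  01101(✓)  10011(✓)  10100(✓)  11010(✓)
size-2^1 implicants → -0011  -0100  -1010  0-000(✓)  0-010(✓)  0-101  00-00  000-0(✓)  0001-  0010-  01-01  010-0(✓)  0100-
size-2^2 implicants → 0-0-0
Unchecked terms (primes): -0011, -0100, -1010, 0-0-0, 0-101, 00-00, 0001-, 0010-, 01-01, 0100-
Minterm coverage:
  m0 ⊆ 0-0-0,00-00
  m2 ⊆ 0-0-0,0001-
  m3 ⊆ -0011,0001-
  m4 ⊆ -0100,00-00,0010-
  m5 ⊆ 0-101,0010-
  m8 ⊆ 0-0-0,0100-
  m9 ⊆ 01-01,0100-
  m10 ⊆ -1010,0-0-0
  m13 ⊆ 0-101,01-01
  m19 ⊆ -0011 [E]
  m20 ⊆ -0100 [E]
  m26 ⊆ -1010 [E]
E = {-0011, -0100, -1010}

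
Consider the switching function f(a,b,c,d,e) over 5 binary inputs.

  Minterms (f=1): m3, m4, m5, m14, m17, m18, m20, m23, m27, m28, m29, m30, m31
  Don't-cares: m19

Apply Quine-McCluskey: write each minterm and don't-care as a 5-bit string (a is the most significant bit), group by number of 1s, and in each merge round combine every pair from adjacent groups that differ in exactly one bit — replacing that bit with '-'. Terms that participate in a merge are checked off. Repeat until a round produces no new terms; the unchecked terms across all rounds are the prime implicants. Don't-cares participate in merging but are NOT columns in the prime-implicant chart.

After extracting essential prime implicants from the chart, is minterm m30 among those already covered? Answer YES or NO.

Round 0: 00011✓ 00100✓ 00101✓ 01110✓ 10001✓ 10010✓ 10011✓ 10100✓ 10111✓ 11011✓ 11100✓ 11101✓ 11110✓ 11111✓
Round 1: -0011 -0100 -1110 0010- 1-011✓ 1-100 1-111✓ 10-11✓ 100-1 1001- 11-11✓ 111-0✓ 111-1✓ 1110-✓ 1111-✓
Round 2: 1--11 111--
PIs = {-0011, -0100, -1110, 0010-, 1--11, 1-100, 100-1, 1001-, 111--}
Coverage chart:
  m3: -0011 ←essential
  m4: -0100,0010-
  m5: 0010- ←essential
  m14: -1110 ←essential
  m17: 100-1 ←essential
  m18: 1001- ←essential
  m20: -0100,1-100
  m23: 1--11 ←essential
  m27: 1--11 ←essential
  m28: 1-100,111--
  m29: 111-- ←essential
  m30: -1110,111--
  m31: 1--11,111--
Essential: -0011, -1110, 0010-, 1--11, 100-1, 1001-, 111--

YES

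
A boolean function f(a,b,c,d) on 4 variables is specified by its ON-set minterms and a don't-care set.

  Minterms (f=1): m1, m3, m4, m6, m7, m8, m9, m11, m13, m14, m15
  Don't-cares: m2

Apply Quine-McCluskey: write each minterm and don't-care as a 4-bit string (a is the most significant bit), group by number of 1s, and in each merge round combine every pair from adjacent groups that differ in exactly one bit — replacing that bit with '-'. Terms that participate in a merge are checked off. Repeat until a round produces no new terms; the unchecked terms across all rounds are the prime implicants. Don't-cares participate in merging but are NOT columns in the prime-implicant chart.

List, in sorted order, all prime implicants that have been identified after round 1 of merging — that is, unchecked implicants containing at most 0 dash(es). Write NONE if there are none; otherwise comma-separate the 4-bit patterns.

size-2^0 implicants → 0001(✓)  0010(✓)  0011(✓)  0100(✓)  0110(✓)  0111(✓)  1000(✓)  1001(✓)  1011(✓)  1101(✓)  1110(✓)  1111(✓)
size-2^1 implicants → -001(✓)  -011(✓)  -110(✓)  -111(✓)  0-10(✓)  0-11(✓)  00-1(✓)  001-(✓)  01-0  011-(✓)  1-01(✓)  1-11(✓)  10-1(✓)  100-  11-1(✓)  111-(✓)
size-2^2 implicants → --11  -0-1  -11-  0-1-  1--1
Unchecked terms (primes): --11, -0-1, -11-, 0-1-, 01-0, 1--1, 100-

NONE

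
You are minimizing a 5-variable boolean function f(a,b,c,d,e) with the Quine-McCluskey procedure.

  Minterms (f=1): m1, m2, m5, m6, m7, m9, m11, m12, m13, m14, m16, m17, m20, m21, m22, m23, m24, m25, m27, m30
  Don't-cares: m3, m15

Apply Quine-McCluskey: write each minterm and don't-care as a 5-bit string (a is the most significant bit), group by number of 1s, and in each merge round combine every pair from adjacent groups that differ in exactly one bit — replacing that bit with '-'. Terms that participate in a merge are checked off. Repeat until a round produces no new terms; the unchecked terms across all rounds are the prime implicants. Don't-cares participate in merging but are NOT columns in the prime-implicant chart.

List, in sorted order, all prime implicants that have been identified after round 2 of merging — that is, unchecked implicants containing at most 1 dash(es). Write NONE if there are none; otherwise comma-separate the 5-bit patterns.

NONE

Round 0: 00001✓ 00010✓ 00011✓ 00101✓ 00110✓ 00111✓ 01001✓ 01011✓ 01100✓ 01101✓ 01110✓ 01111✓ 10000✓ 10001✓ 10100✓ 10101✓ 10110✓ 10111✓ 11000✓ 11001✓ 11011✓ 11110✓
Round 1: -0001✓ -0101✓ -0110✓ -0111✓ -1001✓ -1011✓ -1110✓ 0-001✓ 0-011✓ 0-101✓ 0-110✓ 0-111✓ 00-01✓ 00-10✓ 00-11✓ 000-1✓ 0001-✓ 001-1✓ 0011-✓ 01-01✓ 01-11✓ 010-1✓ 011-0✓ 011-1✓ 0110-✓ 0111-✓ 1-000✓ 1-001✓ 1-110✓ 10-00✓ 10-01✓ 1000-✓ 101-0✓ 101-1✓ 1010-✓ 1011-✓ 110-1✓ 1100-✓
Round 2: --001 --110 -0-01 -01-1 -011- -10-1 0--01✓ 0--11✓ 0-0-1✓ 0-1-1✓ 0-11- 00--1✓ 00-1- 01--1✓ 011-- 1-00- 10-0- 101--
Round 3: 0---1
PIs = {--001, --110, -0-01, -01-1, -011-, -10-1, 0---1, 0-11-, 00-1-, 011--, 1-00-, 10-0-, 101--}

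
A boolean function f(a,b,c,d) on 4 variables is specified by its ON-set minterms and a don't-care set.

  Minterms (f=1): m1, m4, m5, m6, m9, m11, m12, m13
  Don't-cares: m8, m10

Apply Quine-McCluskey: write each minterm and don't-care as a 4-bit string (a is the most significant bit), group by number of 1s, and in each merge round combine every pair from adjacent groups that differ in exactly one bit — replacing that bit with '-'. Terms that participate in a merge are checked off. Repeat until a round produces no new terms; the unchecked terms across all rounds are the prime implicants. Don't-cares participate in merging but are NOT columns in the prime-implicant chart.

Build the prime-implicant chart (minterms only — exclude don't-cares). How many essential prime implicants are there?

3

Round 0: 0001✓ 0100✓ 0101✓ 0110✓ 1000✓ 1001✓ 1010✓ 1011✓ 1100✓ 1101✓
Round 1: -001✓ -100✓ -101✓ 0-01✓ 01-0 010-✓ 1-00✓ 1-01✓ 10-0✓ 10-1✓ 100-✓ 101-✓ 110-✓
Round 2: --01 -10- 1-0- 10--
PIs = {--01, -10-, 01-0, 1-0-, 10--}
Coverage chart:
  m1: --01 ←essential
  m4: -10-,01-0
  m5: --01,-10-
  m6: 01-0 ←essential
  m9: --01,1-0-,10--
  m11: 10-- ←essential
  m12: -10-,1-0-
  m13: --01,-10-,1-0-
Essential: --01, 01-0, 10--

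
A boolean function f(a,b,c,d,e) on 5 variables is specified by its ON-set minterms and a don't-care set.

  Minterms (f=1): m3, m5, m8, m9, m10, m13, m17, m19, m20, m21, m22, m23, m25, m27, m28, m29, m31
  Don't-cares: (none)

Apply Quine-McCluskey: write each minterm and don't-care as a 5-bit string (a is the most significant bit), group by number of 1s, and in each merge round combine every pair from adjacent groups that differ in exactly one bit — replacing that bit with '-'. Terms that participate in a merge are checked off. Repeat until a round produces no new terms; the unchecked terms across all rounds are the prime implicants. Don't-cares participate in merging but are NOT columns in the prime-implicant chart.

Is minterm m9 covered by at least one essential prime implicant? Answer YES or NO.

size-2^0 implicants → 00011(✓)  00101(✓)  01000(✓)  01001(✓)  01010(✓)  01101(✓)  10001(✓)  10011(✓)  10100(✓)  10101(✓)  10110(✓)  10111(✓)  11001(✓)  11011(✓)  11100(✓)  11101(✓)  11111(✓)
size-2^1 implicants → -0011  -0101(✓)  -1001(✓)  -1101(✓)  0-101(✓)  01-01(✓)  010-0  0100-  1-001(✓)  1-011(✓)  1-100(✓)  1-101(✓)  1-111(✓)  10-01(✓)  10-11(✓)  100-1(✓)  101-0(✓)  101-1(✓)  1010-(✓)  1011-(✓)  11-01(✓)  11-11(✓)  110-1(✓)  111-1(✓)  1110-(✓)
size-2^2 implicants → --101  -1-01  1--01(✓)  1--11(✓)  1-0-1(✓)  1-1-1(✓)  1-10-  10--1(✓)  101--  11--1(✓)
size-2^3 implicants → 1---1
Unchecked terms (primes): --101, -0011, -1-01, 010-0, 0100-, 1---1, 1-10-, 101--
Minterm coverage:
  m3 ⊆ -0011 [E]
  m5 ⊆ --101 [E]
  m8 ⊆ 010-0,0100-
  m9 ⊆ -1-01,0100-
  m10 ⊆ 010-0 [E]
  m13 ⊆ --101,-1-01
  m17 ⊆ 1---1 [E]
  m19 ⊆ -0011,1---1
  m20 ⊆ 1-10-,101--
  m21 ⊆ --101,1---1,1-10-,101--
  m22 ⊆ 101-- [E]
  m23 ⊆ 1---1,101--
  m25 ⊆ -1-01,1---1
  m27 ⊆ 1---1 [E]
  m28 ⊆ 1-10- [E]
  m29 ⊆ --101,-1-01,1---1,1-10-
  m31 ⊆ 1---1 [E]
E = {--101, -0011, 010-0, 1---1, 1-10-, 101--}

NO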